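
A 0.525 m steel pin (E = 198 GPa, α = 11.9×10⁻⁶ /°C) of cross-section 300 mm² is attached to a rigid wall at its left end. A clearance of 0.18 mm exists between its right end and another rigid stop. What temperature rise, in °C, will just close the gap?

The gap closes when αΔT L = 0.18 mm, since the pin is still unstressed at that instant.
So ΔT = g/(αL) = 0.18/(11.9×10⁻⁶ × 525) = 28.81 °C.

ΔT ≈ 28.8 °C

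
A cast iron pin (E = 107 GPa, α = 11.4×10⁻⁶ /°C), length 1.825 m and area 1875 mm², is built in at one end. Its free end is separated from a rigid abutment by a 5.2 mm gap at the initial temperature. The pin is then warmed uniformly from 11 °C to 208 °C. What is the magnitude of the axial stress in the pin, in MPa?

σ ≈ 0 MPa

If the wall were absent the pin would grow by αΔT L = 11.4×10⁻⁶ × 197 × 1825 = 4.099 mm.
This is smaller than the 5.2 mm clearance, so the pin expands freely without reaching the stop — the stress is zero.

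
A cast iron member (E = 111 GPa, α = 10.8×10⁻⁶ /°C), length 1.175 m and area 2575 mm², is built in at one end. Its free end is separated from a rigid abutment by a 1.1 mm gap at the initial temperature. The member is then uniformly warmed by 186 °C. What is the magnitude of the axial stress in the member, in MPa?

σ ≈ 119 MPa (compressive)

Free thermal elongation = αΔT L = 10.8×10⁻⁶ × 186 × 1175 = 2.36 mm.
After closing the 1.1 mm clearance, 2.36 − 1.1 = 1.26 mm of expansion remains to be suppressed by the wall.
Compatibility: PL/(AE) = 1.26 mm, so σ = P/A = E × (1.26/1175) = 119.1 MPa.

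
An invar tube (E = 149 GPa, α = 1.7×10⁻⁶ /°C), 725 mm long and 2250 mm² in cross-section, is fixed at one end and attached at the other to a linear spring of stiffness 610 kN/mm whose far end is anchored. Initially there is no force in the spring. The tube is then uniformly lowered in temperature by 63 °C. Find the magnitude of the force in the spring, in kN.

P ≈ 20.4 kN

The unrestrained thermal change is αΔT L = 1.7×10⁻⁶ × 63 × 725 = 0.07765 mm.
With a force P in the spring, the elastic change of the tube is PL/(AE) and that of the spring is P/k; compatibility requires their sum to equal δ_free.
P [ L/(AE) + 1/k ] = δ_free → P [ 725/(2250×149×10³) + 1/(610×10³) ] = 0.07765.
P = 0.07765 / 3.802×10⁻⁶ = 20420 N.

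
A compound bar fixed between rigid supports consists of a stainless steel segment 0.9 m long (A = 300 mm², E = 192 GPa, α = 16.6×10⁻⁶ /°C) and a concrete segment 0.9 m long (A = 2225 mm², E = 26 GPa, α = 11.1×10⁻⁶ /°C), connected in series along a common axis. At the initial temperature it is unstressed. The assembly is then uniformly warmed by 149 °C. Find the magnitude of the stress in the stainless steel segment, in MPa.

If the supports were absent, the total length change would be Σ αᵢΔT Lᵢ = 16.6×10⁻⁶×149×900 + 11.1×10⁻⁶×149×900 = 3.715 mm.
The walls prevent any net length change, so an axial force P (same in every segment) develops. Compatibility: P · Σ Lᵢ/(AᵢEᵢ) = δ_free.
Σ Lᵢ/(AᵢEᵢ) = 900/(300×192×10³) + 900/(2225×26×10³) = 3.118×10⁻⁵ mm/N.
P = 3.715 / 3.118×10⁻⁵ = 119100 N = 119.1 kN, compressive.
σ_{stainless steel} = P / A = 119100 / 300 = 397.1 MPa.

σ ≈ 397 MPa (compressive)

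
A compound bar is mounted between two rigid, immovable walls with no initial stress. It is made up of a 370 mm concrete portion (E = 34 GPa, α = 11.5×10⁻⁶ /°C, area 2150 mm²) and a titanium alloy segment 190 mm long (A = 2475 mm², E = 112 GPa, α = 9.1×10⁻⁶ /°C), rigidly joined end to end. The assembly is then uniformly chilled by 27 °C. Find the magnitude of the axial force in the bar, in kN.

With the walls removed the bar would change length by δ_free = Σ αᵢΔT Lᵢ = 11.5×10⁻⁶×27×370 + 9.1×10⁻⁶×27×190 = 0.1616 mm.
The rigid supports impose zero overall length change; the single axial force P common to all segments must satisfy P Σ Lᵢ/(AᵢEᵢ) = δ_free.
The series flexibility is Σ Lᵢ/(AᵢEᵢ) = 370/(2150×34×10³) + 190/(2475×112×10³) = 5.747×10⁻⁶ mm/N.
Hence P = δ_free / Σ(L/AE) = 0.1616/5.747×10⁻⁶ = 28.11 kN (tensile).

P ≈ 28.1 kN (tensile)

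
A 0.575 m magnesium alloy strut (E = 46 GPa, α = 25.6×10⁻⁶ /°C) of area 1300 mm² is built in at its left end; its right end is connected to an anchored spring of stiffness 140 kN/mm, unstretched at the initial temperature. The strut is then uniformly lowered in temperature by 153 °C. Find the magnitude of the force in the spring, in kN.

P ≈ 134 kN

Free thermal contraction: δ_free = αΔT L = 25.6×10⁻⁶ × 153 × 575 = 2.252 mm.
Let P be the tensile force in the spring. The strut extends elastically by PL/(AE) and the spring stretches by P/k; together these equal δ_free.
So P = δ_free / [L/(AE) + 1/k] = 2.252 / [ 575/(1300×46×10³) + 1/(140×10³) ].
P = 2.252 / 1.676×10⁻⁵ = 134400 N.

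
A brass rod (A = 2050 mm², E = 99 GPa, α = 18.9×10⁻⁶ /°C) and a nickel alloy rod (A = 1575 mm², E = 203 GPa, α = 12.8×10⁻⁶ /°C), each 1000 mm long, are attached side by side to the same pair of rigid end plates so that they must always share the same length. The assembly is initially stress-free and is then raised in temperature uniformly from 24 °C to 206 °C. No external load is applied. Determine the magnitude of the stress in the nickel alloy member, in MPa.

Equilibrium of a rigid end plate with no external load gives equal and opposite internal forces ±P in the two members. Since α_{brass} > α_{nickel alloy}, heating drives the brass into compression and the nickel alloy into tension.
Equating the net (thermal + elastic) strains gives |α₁ − α₂|·ΔT = P·[1/(A₁E₁) + 1/(A₂E₂)].
|α₁ − α₂|·ΔT = 6.1×10⁻⁶ × 182 = 0.00111.
1/(A₁E₁) + 1/(A₂E₂) = 1/(2050×99×10³) + 1/(1575×203×10³) = 8.055×10⁻⁹ N⁻¹.
P = 0.00111 / 8.055×10⁻⁹ = 137800 N = 137.8 kN.
σ_{nickel alloy} = P/A₂ = 137800/1575 = 87.51 MPa, tensile.

σ ≈ 87.5 MPa (tensile)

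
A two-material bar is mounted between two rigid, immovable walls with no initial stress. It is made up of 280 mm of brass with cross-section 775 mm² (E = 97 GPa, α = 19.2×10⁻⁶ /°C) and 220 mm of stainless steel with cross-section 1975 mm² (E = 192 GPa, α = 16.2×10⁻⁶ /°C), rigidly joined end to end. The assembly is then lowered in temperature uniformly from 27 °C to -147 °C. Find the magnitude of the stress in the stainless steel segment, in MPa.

σ ≈ 183 MPa (tensile)

Free thermal contraction of the whole bar: Σ αᵢΔT Lᵢ = 19.2×10⁻⁶×174×280 + 16.2×10⁻⁶×174×220 = 1.556 mm.
Since the ends are fixed, an axial force P builds up, equal in every segment, with P · Σ Lᵢ/(AᵢEᵢ) = δ_free.
The series flexibility is Σ Lᵢ/(AᵢEᵢ) = 280/(775×97×10³) + 220/(1975×192×10³) = 4.305×10⁻⁶ mm/N.
So P = 1.556 / 4.305×10⁻⁶ = 361.4 kN, tensile.
σ_{stainless steel} = P / A = 361400 / 1975 = 183 MPa.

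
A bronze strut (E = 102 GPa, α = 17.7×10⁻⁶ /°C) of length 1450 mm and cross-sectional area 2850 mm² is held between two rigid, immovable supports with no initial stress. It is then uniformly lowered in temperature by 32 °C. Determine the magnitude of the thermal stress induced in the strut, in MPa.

Because both ends are immovable the net strain is zero, and the suppressed thermal strain is αΔT = 17.7×10⁻⁶ × 32 = 566.4×10⁻⁶.
σ = EαΔT = 102×10³ × 17.7×10⁻⁶ × 32 = 57.77 MPa (tensile; the strut is trying to contract).

σ ≈ 57.8 MPa (tensile)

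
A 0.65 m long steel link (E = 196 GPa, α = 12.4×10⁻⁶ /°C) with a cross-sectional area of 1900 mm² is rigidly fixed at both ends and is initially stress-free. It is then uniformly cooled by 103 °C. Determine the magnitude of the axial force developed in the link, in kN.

Full restraint means ε = 0, so the stress is σ = EαΔT = 196×10³ × 12.4×10⁻⁶ × 103 = 250.3 MPa.
Then P = σA = 250.3 × 1900 mm² = 475.6 kN, tensile.

P ≈ 476 kN (tensile)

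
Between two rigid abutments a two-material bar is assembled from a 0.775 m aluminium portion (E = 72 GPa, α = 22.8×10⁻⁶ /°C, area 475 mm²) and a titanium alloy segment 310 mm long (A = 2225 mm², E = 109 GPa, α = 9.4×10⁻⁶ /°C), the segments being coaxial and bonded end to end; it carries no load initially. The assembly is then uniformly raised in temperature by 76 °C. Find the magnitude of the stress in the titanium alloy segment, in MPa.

σ ≈ 29.4 MPa (compressive)

Free thermal expansion of the whole bar: Σ αᵢΔT Lᵢ = 22.8×10⁻⁶×76×775 + 9.4×10⁻⁶×76×310 = 1.564 mm.
The walls prevent any net length change, so an axial force P (same in every segment) develops. Compatibility: P · Σ Lᵢ/(AᵢEᵢ) = δ_free.
Σ Lᵢ/(AᵢEᵢ) = 775/(475×72×10³) + 310/(2225×109×10³) = 2.394×10⁻⁵ mm/N.
So P = 1.564 / 2.394×10⁻⁵ = 65.35 kN, compressive.
σ_{titanium alloy} = P / A = 65350 / 2225 = 29.37 MPa.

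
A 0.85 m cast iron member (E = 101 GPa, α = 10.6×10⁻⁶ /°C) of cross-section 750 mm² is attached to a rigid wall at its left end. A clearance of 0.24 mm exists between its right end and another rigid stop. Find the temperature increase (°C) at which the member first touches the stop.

ΔT ≈ 26.6 °C

The gap closes when αΔT L = 0.24 mm, since the member is still unstressed at that instant.
So ΔT = g/(αL) = 0.24/(10.6×10⁻⁶ × 850) = 26.64 °C.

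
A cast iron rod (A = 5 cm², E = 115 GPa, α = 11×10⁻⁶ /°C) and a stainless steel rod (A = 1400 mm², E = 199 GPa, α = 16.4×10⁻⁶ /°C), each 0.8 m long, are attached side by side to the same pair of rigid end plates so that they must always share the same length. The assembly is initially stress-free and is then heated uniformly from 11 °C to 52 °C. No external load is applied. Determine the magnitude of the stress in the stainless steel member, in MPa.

The stainless steel has the larger α, so on heating it would change length more than the cast iron if both were free. The rigid plates force a common final length, so the stainless steel is put into compression and the cast iron into tension, with equal and opposite forces P (no external load).
Setting the final lengths equal and cancelling L: (α₁ − α₂)ΔT = P/(A₁E₁) + P/(A₂E₂).
|α₁ − α₂|·ΔT = 5.4×10⁻⁶ × 41 = 0.0002214.
1/(A₁E₁) + 1/(A₂E₂) = 1/(500×115×10³) + 1/(1400×199×10³) = 2.098×10⁻⁸ N⁻¹.
P = 0.0002214 / 2.098×10⁻⁸ = 10550 N = 10.55 kN.
σ_{stainless steel} = P/A₂ = 10550/1400 = 7.538 MPa, compressive.

σ ≈ 7.54 MPa (compressive)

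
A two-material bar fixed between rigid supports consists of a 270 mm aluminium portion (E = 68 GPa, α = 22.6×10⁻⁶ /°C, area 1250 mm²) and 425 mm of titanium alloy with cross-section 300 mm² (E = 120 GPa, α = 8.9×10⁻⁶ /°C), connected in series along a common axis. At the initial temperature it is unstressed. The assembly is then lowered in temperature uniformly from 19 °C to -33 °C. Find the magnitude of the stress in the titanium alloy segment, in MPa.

If the supports were absent, the total length change would be Σ αᵢΔT Lᵢ = 22.6×10⁻⁶×52×270 + 8.9×10⁻⁶×52×425 = 0.514 mm.
The rigid supports impose zero overall length change; the single axial force P common to all segments must satisfy P Σ Lᵢ/(AᵢEᵢ) = δ_free.
The series flexibility is Σ Lᵢ/(AᵢEᵢ) = 270/(1250×68×10³) + 425/(300×120×10³) = 1.498×10⁻⁵ mm/N.
So P = 0.514 / 1.498×10⁻⁵ = 34.31 kN, tensile.
σ_{titanium alloy} = P / A = 34310 / 300 = 114.4 MPa.

σ ≈ 114 MPa (tensile)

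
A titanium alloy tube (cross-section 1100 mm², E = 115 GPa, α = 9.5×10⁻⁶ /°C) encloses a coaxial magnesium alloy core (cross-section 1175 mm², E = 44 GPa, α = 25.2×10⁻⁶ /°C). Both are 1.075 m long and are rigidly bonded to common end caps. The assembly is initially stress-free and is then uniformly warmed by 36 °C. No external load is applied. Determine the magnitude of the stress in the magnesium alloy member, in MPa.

The magnesium alloy has the larger α, so on heating it would change length more than the titanium alloy if both were free. The rigid plates force a common final length, so the magnesium alloy is put into compression and the titanium alloy into tension, with equal and opposite forces P (no external load).
Setting the final lengths equal and cancelling L: (α₁ − α₂)ΔT = P/(A₁E₁) + P/(A₂E₂).
|α₁ − α₂|·ΔT = 15.7×10⁻⁶ × 36 = 0.0005652.
1/(A₁E₁) + 1/(A₂E₂) = 1/(1100×115×10³) + 1/(1175×44×10³) = 2.725×10⁻⁸ N⁻¹.
So P = 0.0005652 / 2.725×10⁻⁸ = 20.74 kN.
σ_{magnesium alloy} = P/A₂ = 20740/1175 = 17.65 MPa, compressive.

σ ≈ 17.7 MPa (compressive)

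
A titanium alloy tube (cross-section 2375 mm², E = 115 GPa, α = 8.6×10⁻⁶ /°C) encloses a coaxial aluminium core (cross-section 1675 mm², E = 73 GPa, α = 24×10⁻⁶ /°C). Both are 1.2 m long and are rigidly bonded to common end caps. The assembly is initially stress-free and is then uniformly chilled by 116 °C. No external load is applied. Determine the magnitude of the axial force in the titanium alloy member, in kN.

Both members must finish at the same length. With the larger α, the aluminium tends to over-contract; the plates restrain it, putting the aluminium in tension and the titanium alloy in compression. With no external load the two internal forces are equal and opposite, magnitude P.
Setting the final lengths equal and cancelling L: (α₁ − α₂)ΔT = P/(A₁E₁) + P/(A₂E₂).
|α₁ − α₂|·ΔT = 15.4×10⁻⁶ × 116 = 0.001786.
1/(A₁E₁) + 1/(A₂E₂) = 1/(2375×115×10³) + 1/(1675×73×10³) = 1.184×10⁻⁸ N⁻¹.
P = 0.001786 / 1.184×10⁻⁸ = 150900 N = 150.9 kN.

P ≈ 151 kN (compressive in the titanium alloy)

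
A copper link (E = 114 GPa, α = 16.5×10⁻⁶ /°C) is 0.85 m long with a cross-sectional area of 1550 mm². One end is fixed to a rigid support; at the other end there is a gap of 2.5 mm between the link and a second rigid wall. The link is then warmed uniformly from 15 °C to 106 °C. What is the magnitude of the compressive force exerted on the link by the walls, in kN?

If the wall were absent the link would grow by αΔT L = 16.5×10⁻⁶ × 91 × 850 = 1.276 mm.
Since δ_free = 1.28 mm is less than the 2.5 mm gap, the link never touches the wall. No axial force develops.

P ≈ 0 kN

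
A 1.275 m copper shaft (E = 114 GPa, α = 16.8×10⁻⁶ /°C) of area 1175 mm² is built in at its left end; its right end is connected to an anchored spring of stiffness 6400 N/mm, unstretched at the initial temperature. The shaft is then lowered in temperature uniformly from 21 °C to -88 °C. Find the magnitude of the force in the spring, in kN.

P ≈ 14.1 kN

Free thermal contraction: δ_free = αΔT L = 16.8×10⁻⁶ × 109 × 1275 = 2.335 mm.
Let P be the tensile force in the spring. The shaft extends elastically by PL/(AE) and the spring stretches by P/k; together these equal δ_free.
So P = δ_free / [L/(AE) + 1/k] = 2.335 / [ 1275/(1175×114×10³) + 1/(6400) ].
P = 2.335 / 0.0001658 = 14080 N.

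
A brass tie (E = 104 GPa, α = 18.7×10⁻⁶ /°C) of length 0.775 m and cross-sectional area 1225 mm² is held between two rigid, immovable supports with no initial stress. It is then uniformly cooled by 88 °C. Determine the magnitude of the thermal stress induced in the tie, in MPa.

With length fixed, the mechanical strain must cancel the thermal strain αΔT = 18.7×10⁻⁶ × 88 = 1645.6×10⁻⁶.
Hence σ = E·αΔT = 104×10³ × 1645.6×10⁻⁶ = 171.1 MPa, tensile.

σ ≈ 171 MPa (tensile)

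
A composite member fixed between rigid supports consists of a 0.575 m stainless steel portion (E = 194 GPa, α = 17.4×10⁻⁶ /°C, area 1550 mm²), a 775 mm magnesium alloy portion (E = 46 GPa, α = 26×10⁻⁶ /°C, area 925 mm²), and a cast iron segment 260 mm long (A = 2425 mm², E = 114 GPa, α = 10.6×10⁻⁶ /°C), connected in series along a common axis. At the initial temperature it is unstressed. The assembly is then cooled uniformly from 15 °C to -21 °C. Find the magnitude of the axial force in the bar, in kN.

P ≈ 56.2 kN (tensile)

Free thermal contraction of the whole bar: Σ αᵢΔT Lᵢ = 17.4×10⁻⁶×36×575 + 26×10⁻⁶×36×775 + 10.6×10⁻⁶×36×260 = 1.185 mm.
Since the ends are fixed, an axial force P builds up, equal in every segment, with P · Σ Lᵢ/(AᵢEᵢ) = δ_free.
Σ Lᵢ/(AᵢEᵢ) = 575/(1550×194×10³) + 775/(925×46×10³) + 260/(2425×114×10³) = 2.107×10⁻⁵ mm/N.
Hence P = δ_free / Σ(L/AE) = 1.185/2.107×10⁻⁵ = 56.24 kN (tensile).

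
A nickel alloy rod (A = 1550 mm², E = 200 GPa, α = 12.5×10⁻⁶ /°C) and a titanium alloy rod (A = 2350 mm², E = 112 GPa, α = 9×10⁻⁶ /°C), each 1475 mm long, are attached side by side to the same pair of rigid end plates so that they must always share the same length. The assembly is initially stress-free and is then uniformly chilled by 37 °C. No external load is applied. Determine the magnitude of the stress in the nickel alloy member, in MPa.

Both members must finish at the same length. With the larger α, the nickel alloy tends to over-contract; the plates restrain it, putting the nickel alloy in tension and the titanium alloy in compression. With no external load the two internal forces are equal and opposite, magnitude P.
Setting the final lengths equal and cancelling L: (α₁ − α₂)ΔT = P/(A₁E₁) + P/(A₂E₂).
|α₁ − α₂|·ΔT = 3.5×10⁻⁶ × 37 = 0.0001295.
1/(A₁E₁) + 1/(A₂E₂) = 1/(1550×200×10³) + 1/(2350×112×10³) = 7.025×10⁻⁹ N⁻¹.
So P = 0.0001295 / 7.025×10⁻⁹ = 18.43 kN.
σ_{nickel alloy} = P/A₁ = 18430/1550 = 11.89 MPa, tensile.

σ ≈ 11.9 MPa (tensile)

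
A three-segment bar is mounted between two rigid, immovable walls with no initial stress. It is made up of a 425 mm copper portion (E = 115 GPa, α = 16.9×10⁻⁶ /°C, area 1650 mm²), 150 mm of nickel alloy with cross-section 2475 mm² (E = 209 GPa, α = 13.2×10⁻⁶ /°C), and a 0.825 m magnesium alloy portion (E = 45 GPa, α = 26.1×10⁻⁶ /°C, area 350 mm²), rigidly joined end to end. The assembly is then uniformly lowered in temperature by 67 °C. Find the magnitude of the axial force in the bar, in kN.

P ≈ 37.5 kN (tensile)

If the supports were absent, the total length change would be Σ αᵢΔT Lᵢ = 16.9×10⁻⁶×67×425 + 13.2×10⁻⁶×67×150 + 26.1×10⁻⁶×67×825 = 2.057 mm.
The walls prevent any net length change, so an axial force P (same in every segment) develops. Compatibility: P · Σ Lᵢ/(AᵢEᵢ) = δ_free.
Σ Lᵢ/(AᵢEᵢ) = 425/(1650×115×10³) + 150/(2475×209×10³) + 825/(350×45×10³) = 5.491×10⁻⁵ mm/N.
So P = 2.057 / 5.491×10⁻⁵ = 37.45 kN, tensile.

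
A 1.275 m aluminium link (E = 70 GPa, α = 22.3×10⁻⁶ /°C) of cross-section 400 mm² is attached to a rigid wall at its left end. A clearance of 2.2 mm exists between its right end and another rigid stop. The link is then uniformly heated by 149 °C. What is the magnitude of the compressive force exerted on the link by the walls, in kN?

Free thermal elongation = αΔT L = 22.3×10⁻⁶ × 149 × 1275 = 4.236 mm.
The gap closes (δ_free > 2.2 mm) and the wall then resists a further 4.236 − 2.2 = 2.036 mm of expansion.
Compatibility: PL/(AE) = 2.036 mm, so σ = P/A = E × (2.036/1275) = 111.8 MPa.
P = σA = 111.8 × 400 = 44.72 kN.

P ≈ 44.7 kN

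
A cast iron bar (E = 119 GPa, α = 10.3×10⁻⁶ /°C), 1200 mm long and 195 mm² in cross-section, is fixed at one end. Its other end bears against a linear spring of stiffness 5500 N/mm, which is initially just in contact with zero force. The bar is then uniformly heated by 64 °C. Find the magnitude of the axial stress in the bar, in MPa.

If the spring were absent the bar would lengthen by αΔT L = 10.3×10⁻⁶ × 64 × 1200 = 0.791 mm.
Let P be the compressive force at the spring. The bar shortens elastically by PL/(AE) and the spring compresses by P/k; together these equal δ_free.
So P = δ_free / [L/(AE) + 1/k] = 0.791 / [ 1200/(195×119×10³) + 1/(5500) ].
P = 0.791 / 0.0002335 = 3387 N.
σ = P/A = 3387/195 = 17.37 MPa.

σ ≈ 17.4 MPa (compressive)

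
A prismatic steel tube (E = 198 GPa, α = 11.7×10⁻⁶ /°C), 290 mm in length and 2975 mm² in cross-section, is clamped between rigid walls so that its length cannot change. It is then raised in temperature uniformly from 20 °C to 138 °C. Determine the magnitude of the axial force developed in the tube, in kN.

P ≈ 813 kN (compressive)

With zero net strain, σ = E·αΔT = 198 GPa × 11.7×10⁻⁶ × 118 = 273.4 MPa.
Then P = σA = 273.4 × 2975 mm² = 813.2 kN, compressive.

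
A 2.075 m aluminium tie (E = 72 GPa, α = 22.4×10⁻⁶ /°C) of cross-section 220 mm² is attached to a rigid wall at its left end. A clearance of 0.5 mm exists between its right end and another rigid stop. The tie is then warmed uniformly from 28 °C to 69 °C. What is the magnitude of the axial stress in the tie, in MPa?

If the wall were absent the tie would grow by αΔT L = 22.4×10⁻⁶ × 41 × 2075 = 1.906 mm.
The gap closes (δ_free > 0.5 mm) and the wall then resists a further 1.906 − 0.5 = 1.406 mm of expansion.
So σ = E(δ_free − g)/L = 72×10³ × 1.406/2075 = 48.78 MPa.

σ ≈ 48.8 MPa (compressive)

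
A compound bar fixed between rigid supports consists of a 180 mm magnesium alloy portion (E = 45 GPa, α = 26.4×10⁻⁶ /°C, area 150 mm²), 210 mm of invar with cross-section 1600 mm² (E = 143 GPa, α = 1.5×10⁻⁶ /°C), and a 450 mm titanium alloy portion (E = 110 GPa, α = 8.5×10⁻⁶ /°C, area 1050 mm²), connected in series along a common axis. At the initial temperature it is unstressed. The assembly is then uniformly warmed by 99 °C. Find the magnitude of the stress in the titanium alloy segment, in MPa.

σ ≈ 26.6 MPa (compressive)

Free thermal expansion of the whole bar: Σ αᵢΔT Lᵢ = 26.4×10⁻⁶×99×180 + 1.5×10⁻⁶×99×210 + 8.5×10⁻⁶×99×450 = 0.8803 mm.
The rigid supports impose zero overall length change; the single axial force P common to all segments must satisfy P Σ Lᵢ/(AᵢEᵢ) = δ_free.
Σ Lᵢ/(AᵢEᵢ) = 180/(150×45×10³) + 210/(1600×143×10³) + 450/(1050×110×10³) = 3.148×10⁻⁵ mm/N.
P = 0.8803 / 3.148×10⁻⁵ = 27960 N = 27.96 kN, compressive.
σ_{titanium alloy} = P / A = 27960 / 1050 = 26.63 MPa.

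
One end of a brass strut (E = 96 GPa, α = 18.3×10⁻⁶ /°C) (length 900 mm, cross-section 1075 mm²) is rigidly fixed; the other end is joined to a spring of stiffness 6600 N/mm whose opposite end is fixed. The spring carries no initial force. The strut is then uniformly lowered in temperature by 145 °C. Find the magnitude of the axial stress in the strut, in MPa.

σ ≈ 13.9 MPa (tensile)

Free thermal contraction: δ_free = αΔT L = 18.3×10⁻⁶ × 145 × 900 = 2.388 mm.
With a force P in the spring, the elastic change of the strut is PL/(AE) and that of the spring is P/k; compatibility requires their sum to equal δ_free.
P [ L/(AE) + 1/k ] = δ_free → P [ 900/(1075×96×10³) + 1/(6600) ] = 2.388.
P = 2.388 / 0.0001602 = 14900 N.
σ = P/A = 14900/1075 = 13.86 MPa.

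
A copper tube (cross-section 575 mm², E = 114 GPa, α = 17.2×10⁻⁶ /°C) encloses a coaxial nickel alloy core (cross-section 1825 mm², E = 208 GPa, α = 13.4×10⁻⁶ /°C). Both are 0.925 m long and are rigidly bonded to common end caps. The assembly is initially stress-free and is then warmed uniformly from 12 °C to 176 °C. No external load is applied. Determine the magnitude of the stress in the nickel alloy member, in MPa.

σ ≈ 19.1 MPa (tensile)

Both members must finish at the same length. With the larger α, the copper tends to over-expand; the plates restrain it, putting the copper in compression and the nickel alloy in tension. With no external load the two internal forces are equal and opposite, magnitude P.
Equating the net (thermal + elastic) strains gives |α₁ − α₂|·ΔT = P·[1/(A₁E₁) + 1/(A₂E₂)].
|α₁ − α₂|·ΔT = 3.8×10⁻⁶ × 164 = 0.0006232.
1/(A₁E₁) + 1/(A₂E₂) = 1/(575×114×10³) + 1/(1825×208×10³) = 1.789×10⁻⁸ N⁻¹.
So P = 0.0006232 / 1.789×10⁻⁸ = 34.84 kN.
σ_{nickel alloy} = P/A₂ = 34840/1825 = 19.09 MPa, tensile.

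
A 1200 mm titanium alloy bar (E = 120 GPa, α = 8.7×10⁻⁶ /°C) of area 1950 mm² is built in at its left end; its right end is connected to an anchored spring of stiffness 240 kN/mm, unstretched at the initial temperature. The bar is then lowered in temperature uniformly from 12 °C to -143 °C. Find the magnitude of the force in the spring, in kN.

If the spring were absent the bar would shorten by αΔT L = 8.7×10⁻⁶ × 155 × 1200 = 1.618 mm.
With a force P in the spring, the elastic change of the bar is PL/(AE) and that of the spring is P/k; compatibility requires their sum to equal δ_free.
P [ L/(AE) + 1/k ] = δ_free → P [ 1200/(1950×120×10³) + 1/(240×10³) ] = 1.618.
P = 1.618 / 9.295×10⁻⁶ = 174100 N.

P ≈ 174 kN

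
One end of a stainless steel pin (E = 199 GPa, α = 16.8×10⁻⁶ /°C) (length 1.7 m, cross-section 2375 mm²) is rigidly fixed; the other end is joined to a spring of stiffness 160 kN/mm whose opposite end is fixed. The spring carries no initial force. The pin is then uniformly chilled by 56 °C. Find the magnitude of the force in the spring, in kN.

P ≈ 162 kN

Free thermal contraction: δ_free = αΔT L = 16.8×10⁻⁶ × 56 × 1700 = 1.599 mm.
Let P be the tensile force in the spring. The pin extends elastically by PL/(AE) and the spring stretches by P/k; together these equal δ_free.
So P = δ_free / [L/(AE) + 1/k] = 1.599 / [ 1700/(2375×199×10³) + 1/(160×10³) ].
P = 1.599 / 9.847×10⁻⁶ = 162400 N.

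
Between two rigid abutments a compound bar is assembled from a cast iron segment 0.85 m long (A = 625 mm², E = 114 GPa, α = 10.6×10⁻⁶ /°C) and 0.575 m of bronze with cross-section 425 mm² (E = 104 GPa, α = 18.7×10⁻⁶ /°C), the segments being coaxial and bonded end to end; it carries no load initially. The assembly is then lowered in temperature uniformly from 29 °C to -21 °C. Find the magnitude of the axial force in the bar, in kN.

Free thermal contraction of the whole bar: Σ αᵢΔT Lᵢ = 10.6×10⁻⁶×50×850 + 18.7×10⁻⁶×50×575 = 0.9881 mm.
Since the ends are fixed, an axial force P builds up, equal in every segment, with P · Σ Lᵢ/(AᵢEᵢ) = δ_free.
Σ Lᵢ/(AᵢEᵢ) = 850/(625×114×10³) + 575/(425×104×10³) = 2.494×10⁻⁵ mm/N.
P = 0.9881 / 2.494×10⁻⁵ = 39620 N = 39.62 kN, tensile.

P ≈ 39.6 kN (tensile)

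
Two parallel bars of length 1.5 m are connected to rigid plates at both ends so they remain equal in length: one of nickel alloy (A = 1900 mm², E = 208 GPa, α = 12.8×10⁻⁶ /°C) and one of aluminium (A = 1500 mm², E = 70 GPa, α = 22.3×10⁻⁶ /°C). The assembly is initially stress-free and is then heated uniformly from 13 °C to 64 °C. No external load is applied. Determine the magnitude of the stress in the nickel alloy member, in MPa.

σ ≈ 21.2 MPa (tensile)

Both members must finish at the same length. With the larger α, the aluminium tends to over-expand; the plates restrain it, putting the aluminium in compression and the nickel alloy in tension. With no external load the two internal forces are equal and opposite, magnitude P.
Compatibility of the two members (thermal + elastic change equal): (α₁ − α₂)ΔT = P·[1/(A₁E₁) + 1/(A₂E₂)].
|α₁ − α₂|·ΔT = 9.5×10⁻⁶ × 51 = 0.0004845.
1/(A₁E₁) + 1/(A₂E₂) = 1/(1900×208×10³) + 1/(1500×70×10³) = 1.205×10⁻⁸ N⁻¹.
So P = 0.0004845 / 1.205×10⁻⁸ = 40.19 kN.
σ_{nickel alloy} = P/A₁ = 40190/1900 = 21.15 MPa, tensile.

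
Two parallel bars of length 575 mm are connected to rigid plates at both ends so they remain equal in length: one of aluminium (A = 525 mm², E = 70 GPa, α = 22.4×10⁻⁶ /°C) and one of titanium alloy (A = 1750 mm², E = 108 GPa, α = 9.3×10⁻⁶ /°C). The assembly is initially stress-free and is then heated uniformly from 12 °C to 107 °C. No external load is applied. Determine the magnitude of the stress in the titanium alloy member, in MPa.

σ ≈ 21.9 MPa (tensile)

Equilibrium of a rigid end plate with no external load gives equal and opposite internal forces ±P in the two members. Since α_{aluminium} > α_{titanium alloy}, heating drives the aluminium into compression and the titanium alloy into tension.
Setting the final lengths equal and cancelling L: (α₁ − α₂)ΔT = P/(A₁E₁) + P/(A₂E₂).
|α₁ − α₂|·ΔT = 13.1×10⁻⁶ × 95 = 0.001244.
1/(A₁E₁) + 1/(A₂E₂) = 1/(525×70×10³) + 1/(1750×108×10³) = 3.25×10⁻⁸ N⁻¹.
P = 0.001244 / 3.25×10⁻⁸ = 38290 N = 38.29 kN.
σ_{titanium alloy} = P/A₂ = 38290/1750 = 21.88 MPa, tensile.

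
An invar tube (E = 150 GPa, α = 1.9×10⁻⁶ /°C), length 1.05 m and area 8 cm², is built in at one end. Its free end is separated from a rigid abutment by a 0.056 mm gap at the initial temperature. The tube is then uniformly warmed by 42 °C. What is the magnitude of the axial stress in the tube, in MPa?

σ ≈ 3.97 MPa (compressive)

If the wall were absent the tube would grow by αΔT L = 1.9×10⁻⁶ × 42 × 1050 = 0.08379 mm.
This exceeds the 0.056 mm gap, so the wall pushes back. The portion of expansion that must be recovered elastically is δ_free − gap = 0.08379 − 0.056 = 0.02779 mm.
Compatibility: PL/(AE) = 0.02779 mm, so σ = P/A = E × (0.02779/1050) = 3.97 MPa.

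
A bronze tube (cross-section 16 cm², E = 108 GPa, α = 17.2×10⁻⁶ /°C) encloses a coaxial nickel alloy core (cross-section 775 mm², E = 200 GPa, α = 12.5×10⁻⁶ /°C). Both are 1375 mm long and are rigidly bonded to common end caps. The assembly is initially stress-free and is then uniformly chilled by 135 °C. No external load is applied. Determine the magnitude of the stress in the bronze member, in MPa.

Equilibrium of a rigid end plate with no external load gives equal and opposite internal forces ±P in the two members. Since α_{bronze} > α_{nickel alloy}, cooling drives the bronze into tension and the nickel alloy into compression.
Equating the net (thermal + elastic) strains gives |α₁ − α₂|·ΔT = P·[1/(A₁E₁) + 1/(A₂E₂)].
|α₁ − α₂|·ΔT = 4.7×10⁻⁶ × 135 = 0.0006345.
1/(A₁E₁) + 1/(A₂E₂) = 1/(1600×108×10³) + 1/(775×200×10³) = 1.224×10⁻⁸ N⁻¹.
P = 0.0006345 / 1.224×10⁻⁸ = 51840 N = 51.84 kN.
σ_{bronze} = P/A₁ = 51840/1600 = 32.4 MPa, tensile.

σ ≈ 32.4 MPa (tensile)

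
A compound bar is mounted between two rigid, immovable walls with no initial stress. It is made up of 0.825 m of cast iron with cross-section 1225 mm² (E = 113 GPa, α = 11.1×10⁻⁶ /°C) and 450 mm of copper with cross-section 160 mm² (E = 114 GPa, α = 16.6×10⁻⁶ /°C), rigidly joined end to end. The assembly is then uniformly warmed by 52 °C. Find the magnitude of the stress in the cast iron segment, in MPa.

σ ≈ 23 MPa (compressive)

With the walls removed the bar would change length by δ_free = Σ αᵢΔT Lᵢ = 11.1×10⁻⁶×52×825 + 16.6×10⁻⁶×52×450 = 0.8646 mm.
The walls prevent any net length change, so an axial force P (same in every segment) develops. Compatibility: P · Σ Lᵢ/(AᵢEᵢ) = δ_free.
Σ Lᵢ/(AᵢEᵢ) = 825/(1225×113×10³) + 450/(160×114×10³) = 3.063×10⁻⁵ mm/N.
Hence P = δ_free / Σ(L/AE) = 0.8646/3.063×10⁻⁵ = 28.23 kN (compressive).
σ_{cast iron} = P / A = 28230 / 1225 = 23.04 MPa.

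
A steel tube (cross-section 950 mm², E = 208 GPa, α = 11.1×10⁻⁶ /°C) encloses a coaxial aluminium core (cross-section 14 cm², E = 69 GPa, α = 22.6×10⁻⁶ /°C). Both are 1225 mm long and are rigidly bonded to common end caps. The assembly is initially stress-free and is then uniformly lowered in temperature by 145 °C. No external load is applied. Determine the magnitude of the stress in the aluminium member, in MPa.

σ ≈ 77.3 MPa (tensile)

The aluminium has the larger α, so on cooling it would change length more than the steel if both were free. The rigid plates force a common final length, so the aluminium is put into tension and the steel into compression, with equal and opposite forces P (no external load).
Compatibility of the two members (thermal + elastic change equal): (α₁ − α₂)ΔT = P·[1/(A₁E₁) + 1/(A₂E₂)].
|α₁ − α₂|·ΔT = 11.5×10⁻⁶ × 145 = 0.001668.
1/(A₁E₁) + 1/(A₂E₂) = 1/(950×208×10³) + 1/(1400×69×10³) = 1.541×10⁻⁸ N⁻¹.
So P = 0.001668 / 1.541×10⁻⁸ = 108.2 kN.
σ_{aluminium} = P/A₂ = 108200/1400 = 77.28 MPa, tensile.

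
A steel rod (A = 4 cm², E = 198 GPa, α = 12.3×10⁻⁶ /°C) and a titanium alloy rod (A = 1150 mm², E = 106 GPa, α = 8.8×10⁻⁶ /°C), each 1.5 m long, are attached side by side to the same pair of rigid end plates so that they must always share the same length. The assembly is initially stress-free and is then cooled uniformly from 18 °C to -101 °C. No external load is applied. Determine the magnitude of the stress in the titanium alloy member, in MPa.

σ ≈ 17.4 MPa (compressive)

Equilibrium of a rigid end plate with no external load gives equal and opposite internal forces ±P in the two members. Since α_{steel} > α_{titanium alloy}, cooling drives the steel into tension and the titanium alloy into compression.
Setting the final lengths equal and cancelling L: (α₁ − α₂)ΔT = P/(A₁E₁) + P/(A₂E₂).
|α₁ − α₂|·ΔT = 3.5×10⁻⁶ × 119 = 0.0004165.
1/(A₁E₁) + 1/(A₂E₂) = 1/(400×198×10³) + 1/(1150×106×10³) = 2.083×10⁻⁸ N⁻¹.
So P = 0.0004165 / 2.083×10⁻⁸ = 20 kN.
σ_{titanium alloy} = P/A₂ = 20000/1150 = 17.39 MPa, compressive.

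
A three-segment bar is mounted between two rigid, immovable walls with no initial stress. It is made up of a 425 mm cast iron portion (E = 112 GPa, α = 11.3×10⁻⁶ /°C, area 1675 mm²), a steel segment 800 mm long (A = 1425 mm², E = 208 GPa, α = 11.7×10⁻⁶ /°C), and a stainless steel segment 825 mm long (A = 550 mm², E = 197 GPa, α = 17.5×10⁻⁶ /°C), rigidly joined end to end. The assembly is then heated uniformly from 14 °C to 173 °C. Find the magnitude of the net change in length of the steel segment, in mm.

With the walls removed the bar would change length by δ_free = Σ αᵢΔT Lᵢ = 11.3×10⁻⁶×159×425 + 11.7×10⁻⁶×159×800 + 17.5×10⁻⁶×159×825 = 4.547 mm.
The walls prevent any net length change, so an axial force P (same in every segment) develops. Compatibility: P · Σ Lᵢ/(AᵢEᵢ) = δ_free.
The series flexibility is Σ Lᵢ/(AᵢEᵢ) = 425/(1675×112×10³) + 800/(1425×208×10³) + 825/(550×197×10³) = 1.258×10⁻⁵ mm/N.
Hence P = δ_free / Σ(L/AE) = 4.547/1.258×10⁻⁵ = 361.5 kN (compressive).
For the steel segment, free thermal change = 11.7×10⁻⁶×159×800 = 1.488 mm and elastic change from P = 361500×800/(1425×208×10³) = 0.9757 mm; these oppose, so the net change is 0.512 mm (segment lengthens).

|ΔL| ≈ 0.512 mm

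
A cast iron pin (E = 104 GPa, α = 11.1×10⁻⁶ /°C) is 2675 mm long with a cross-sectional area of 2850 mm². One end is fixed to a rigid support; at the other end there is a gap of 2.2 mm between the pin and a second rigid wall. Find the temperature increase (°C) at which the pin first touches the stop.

ΔT ≈ 74.1 °C

The gap closes when αΔT L = 2.2 mm, since the pin is still unstressed at that instant.
So ΔT = g/(αL) = 2.2/(11.1×10⁻⁶ × 2675) = 74.09 °C.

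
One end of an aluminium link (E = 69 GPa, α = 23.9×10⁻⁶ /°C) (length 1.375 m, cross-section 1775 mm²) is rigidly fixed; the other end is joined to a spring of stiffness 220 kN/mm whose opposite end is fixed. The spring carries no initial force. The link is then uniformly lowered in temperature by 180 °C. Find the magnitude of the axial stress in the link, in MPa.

σ ≈ 211 MPa (tensile)

If the spring were absent the link would shorten by αΔT L = 23.9×10⁻⁶ × 180 × 1375 = 5.915 mm.
With a force P in the spring, the elastic change of the link is PL/(AE) and that of the spring is P/k; compatibility requires their sum to equal δ_free.
P [ L/(AE) + 1/k ] = δ_free → P [ 1375/(1775×69×10³) + 1/(220×10³) ] = 5.915.
P = 5.915 / 1.577×10⁻⁵ = 375000 N.
σ = P/A = 375000/1775 = 211.3 MPa.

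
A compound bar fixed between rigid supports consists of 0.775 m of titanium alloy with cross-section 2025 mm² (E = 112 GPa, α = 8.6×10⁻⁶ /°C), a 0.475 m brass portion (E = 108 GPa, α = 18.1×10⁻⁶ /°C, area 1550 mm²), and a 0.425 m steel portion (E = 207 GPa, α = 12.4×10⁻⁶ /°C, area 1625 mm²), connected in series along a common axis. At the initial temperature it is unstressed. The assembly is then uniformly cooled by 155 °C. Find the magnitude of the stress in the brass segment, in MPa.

σ ≈ 273 MPa (tensile)

If the supports were absent, the total length change would be Σ αᵢΔT Lᵢ = 8.6×10⁻⁶×155×775 + 18.1×10⁻⁶×155×475 + 12.4×10⁻⁶×155×425 = 3.183 mm.
The rigid supports impose zero overall length change; the single axial force P common to all segments must satisfy P Σ Lᵢ/(AᵢEᵢ) = δ_free.
The series flexibility is Σ Lᵢ/(AᵢEᵢ) = 775/(2025×112×10³) + 475/(1550×108×10³) + 425/(1625×207×10³) = 7.518×10⁻⁶ mm/N.
So P = 3.183 / 7.518×10⁻⁶ = 423.3 kN, tensile.
σ_{brass} = P / A = 423300 / 1550 = 273.1 MPa.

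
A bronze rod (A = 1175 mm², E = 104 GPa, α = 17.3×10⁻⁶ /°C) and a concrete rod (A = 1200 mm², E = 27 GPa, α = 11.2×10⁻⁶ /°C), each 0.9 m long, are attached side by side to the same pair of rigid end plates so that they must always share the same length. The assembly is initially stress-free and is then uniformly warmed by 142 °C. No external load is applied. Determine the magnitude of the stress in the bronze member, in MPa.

σ ≈ 18.9 MPa (compressive)

Both members must finish at the same length. With the larger α, the bronze tends to over-expand; the plates restrain it, putting the bronze in compression and the concrete in tension. With no external load the two internal forces are equal and opposite, magnitude P.
Compatibility of the two members (thermal + elastic change equal): (α₁ − α₂)ΔT = P·[1/(A₁E₁) + 1/(A₂E₂)].
|α₁ − α₂|·ΔT = 6.1×10⁻⁶ × 142 = 0.0008662.
1/(A₁E₁) + 1/(A₂E₂) = 1/(1175×104×10³) + 1/(1200×27×10³) = 3.905×10⁻⁸ N⁻¹.
So P = 0.0008662 / 3.905×10⁻⁸ = 22.18 kN.
σ_{bronze} = P/A₁ = 22180/1175 = 18.88 MPa, compressive.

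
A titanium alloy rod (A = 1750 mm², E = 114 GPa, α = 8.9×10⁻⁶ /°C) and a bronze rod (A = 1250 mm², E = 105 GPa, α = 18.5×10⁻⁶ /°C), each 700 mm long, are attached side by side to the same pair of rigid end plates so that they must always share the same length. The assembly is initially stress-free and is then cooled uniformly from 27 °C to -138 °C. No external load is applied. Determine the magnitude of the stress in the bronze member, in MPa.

The bronze has the larger α, so on cooling it would change length more than the titanium alloy if both were free. The rigid plates force a common final length, so the bronze is put into tension and the titanium alloy into compression, with equal and opposite forces P (no external load).
Setting the final lengths equal and cancelling L: (α₁ − α₂)ΔT = P/(A₁E₁) + P/(A₂E₂).
|α₁ − α₂|·ΔT = 9.6×10⁻⁶ × 165 = 0.001584.
1/(A₁E₁) + 1/(A₂E₂) = 1/(1750×114×10³) + 1/(1250×105×10³) = 1.263×10⁻⁸ N⁻¹.
So P = 0.001584 / 1.263×10⁻⁸ = 125.4 kN.
σ_{bronze} = P/A₂ = 125400/1250 = 100.3 MPa, tensile.

σ ≈ 100 MPa (tensile)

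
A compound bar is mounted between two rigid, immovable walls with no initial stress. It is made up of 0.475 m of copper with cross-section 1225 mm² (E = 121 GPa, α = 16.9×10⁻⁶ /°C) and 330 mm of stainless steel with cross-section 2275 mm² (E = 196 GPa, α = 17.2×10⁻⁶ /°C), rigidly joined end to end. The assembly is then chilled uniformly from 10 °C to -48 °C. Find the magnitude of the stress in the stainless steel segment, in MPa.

Free thermal contraction of the whole bar: Σ αᵢΔT Lᵢ = 16.9×10⁻⁶×58×475 + 17.2×10⁻⁶×58×330 = 0.7948 mm.
The walls prevent any net length change, so an axial force P (same in every segment) develops. Compatibility: P · Σ Lᵢ/(AᵢEᵢ) = δ_free.
The series flexibility is Σ Lᵢ/(AᵢEᵢ) = 475/(1225×121×10³) + 330/(2275×196×10³) = 3.945×10⁻⁶ mm/N.
Hence P = δ_free / Σ(L/AE) = 0.7948/3.945×10⁻⁶ = 201.5 kN (tensile).
σ_{stainless steel} = P / A = 201500 / 2275 = 88.57 MPa.

σ ≈ 88.6 MPa (tensile)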